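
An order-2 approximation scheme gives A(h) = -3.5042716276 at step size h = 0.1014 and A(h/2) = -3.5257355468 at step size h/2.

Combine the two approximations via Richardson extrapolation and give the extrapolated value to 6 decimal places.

The method has order 2: 2^2 = 4.
2^2×A(h/2) = -14.1029421872; minus A(h) gives -10.5986705596.
R = (-10.5986705596)/3 = -3.5328901865
Gap between inputs: 2.146e-02; correction applied: −0.0071546397.

-3.532890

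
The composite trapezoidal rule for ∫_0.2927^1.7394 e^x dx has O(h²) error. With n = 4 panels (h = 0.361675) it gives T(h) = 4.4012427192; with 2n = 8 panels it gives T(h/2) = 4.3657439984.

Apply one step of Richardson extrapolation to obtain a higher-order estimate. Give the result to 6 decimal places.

Error is O(h^2); halving h shrinks it by 2^2 = 4.
4 × 4.3657439984 − 4.4012427192 = 13.0617332744
Divide by 2^2 − 1 = 3.
So the Richardson estimate is 4.3539110915.
Shift from A(h/2): −0.0118329069.

4.353911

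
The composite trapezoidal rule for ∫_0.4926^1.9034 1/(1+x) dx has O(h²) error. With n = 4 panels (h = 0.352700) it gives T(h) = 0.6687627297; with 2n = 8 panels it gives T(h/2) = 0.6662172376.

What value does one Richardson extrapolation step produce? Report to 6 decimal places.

0.665369

Error is O(h^2); halving h shrinks it by 2^2 = 4.
A(h/2) − A(h) = 0.6662172376 − 0.6687627297 = -0.0025454921
Divide by 2^2 − 1 = 3: (-0.0025454921)/3 = -0.0008484974
R = 0.6662172376 − 0.0008484974 = 0.6653687402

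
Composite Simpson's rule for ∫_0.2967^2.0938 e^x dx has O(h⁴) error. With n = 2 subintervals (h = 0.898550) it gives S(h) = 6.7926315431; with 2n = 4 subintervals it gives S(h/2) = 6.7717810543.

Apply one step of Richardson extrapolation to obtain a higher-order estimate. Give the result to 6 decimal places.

6.770391

The method has order 4: 2^4 = 16.
Weighted: 108.3484968688 − 6.7926315431 = 101.5558653257
Divide by 2^4 − 1 = 15.
R = 101.5558653257/15 = 6.7703910217
Shift from A(h/2): −0.0013900326.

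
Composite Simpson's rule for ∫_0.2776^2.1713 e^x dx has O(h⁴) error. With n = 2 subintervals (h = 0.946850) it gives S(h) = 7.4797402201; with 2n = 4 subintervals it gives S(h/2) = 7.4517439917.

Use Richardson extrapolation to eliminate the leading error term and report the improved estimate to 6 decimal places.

7.449878

Error is O(h^4); halving h shrinks it by 2^4 = 16.
16 × 7.4517439917 = 119.2279038672; subtract 7.4797402201 → 111.7481636471
Divide by 2^4 − 1 = 15.
Extrapolated: 111.7481636471 / 15 = 7.4498775765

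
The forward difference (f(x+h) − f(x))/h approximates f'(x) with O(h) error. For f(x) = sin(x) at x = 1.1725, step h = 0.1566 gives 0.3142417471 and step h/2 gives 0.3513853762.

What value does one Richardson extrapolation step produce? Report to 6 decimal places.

0.388529

Leading term ∝ h^1; use weight 2 = 2^1.
2×0.3513853762 = 0.7027707524; subtract 0.3142417471 → 0.3885290053
Divide by 2^1 − 1 = 1.
0.3885290053 ÷ 1 = 0.3885290053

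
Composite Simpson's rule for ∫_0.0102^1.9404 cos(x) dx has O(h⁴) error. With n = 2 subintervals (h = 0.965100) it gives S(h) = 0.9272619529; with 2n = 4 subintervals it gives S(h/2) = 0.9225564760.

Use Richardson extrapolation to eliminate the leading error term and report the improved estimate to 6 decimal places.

0.922243

Order 4 gives 2^r = 16 and 2^r − 1 = 15.
Weighted: 14.7609036160 − 0.9272619529 = 13.8336416631
Extrapolated: 13.8336416631 / 15 = 0.9222427775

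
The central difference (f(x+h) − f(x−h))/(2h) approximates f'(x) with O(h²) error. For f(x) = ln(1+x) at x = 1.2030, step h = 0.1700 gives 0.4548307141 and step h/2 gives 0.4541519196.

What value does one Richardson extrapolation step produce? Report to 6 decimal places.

r = 2: numerator weight 4, denominator 3.
A(h/2) − A(h) = 0.4541519196 − 0.4548307141 = -0.0006787945
Correction (A(h/2) − A(h))/(4 − 1) = (-0.0006787945)/3 = -0.0002262648
R = A(h/2) + (A(h/2) − A(h))/3 = 0.4541519196 − 0.0002262648 = 0.4539256548

0.453926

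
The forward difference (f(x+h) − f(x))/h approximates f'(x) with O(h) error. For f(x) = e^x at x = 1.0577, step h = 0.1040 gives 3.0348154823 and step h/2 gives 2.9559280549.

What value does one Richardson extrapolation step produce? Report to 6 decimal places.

Method order is 1; weight 2^1 = 2.
Numerator 2×A(h/2) − A(h) = 2×2.9559280549 − 3.0348154823 = 2.8770406275
Divide by 2^1 − 1 = 1.
Extrapolated: 2.8770406275 / 1 = 2.8770406275

2.877041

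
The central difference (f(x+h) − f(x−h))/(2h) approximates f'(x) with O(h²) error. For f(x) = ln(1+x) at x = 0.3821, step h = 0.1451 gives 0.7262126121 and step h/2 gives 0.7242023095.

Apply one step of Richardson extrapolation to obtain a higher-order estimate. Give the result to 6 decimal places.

With r = 2 the leading error scales as h^2, so the weight is 2^2 = 4.
Numerator 4·A(h/2) − A(h) = 4·0.7242023095 − 0.7262126121 = 2.1705966259
2.1705966259 ÷ 3 = 0.7235322086

0.723532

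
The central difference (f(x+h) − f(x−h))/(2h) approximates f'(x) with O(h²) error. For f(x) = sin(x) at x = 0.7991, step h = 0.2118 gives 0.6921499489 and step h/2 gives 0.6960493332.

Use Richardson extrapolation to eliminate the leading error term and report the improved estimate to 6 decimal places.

r = 2, so 2^r = 4.
Weighted: 2.7841973328 − 0.6921499489 = 2.0920473839
Denominator 4 − 1 = 3.
Result: 0.6973491280

0.697349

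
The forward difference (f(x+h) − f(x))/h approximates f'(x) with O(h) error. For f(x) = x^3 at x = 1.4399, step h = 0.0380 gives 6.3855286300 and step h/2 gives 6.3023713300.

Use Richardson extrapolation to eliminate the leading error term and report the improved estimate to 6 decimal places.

Method order is 1; weight 2^1 = 2.
2 × 6.3023713300 − 6.3855286300 = 6.2192140300
(2 × 6.3023713300 − 6.3855286300)/(2 − 1) = 6.2192140300

6.219214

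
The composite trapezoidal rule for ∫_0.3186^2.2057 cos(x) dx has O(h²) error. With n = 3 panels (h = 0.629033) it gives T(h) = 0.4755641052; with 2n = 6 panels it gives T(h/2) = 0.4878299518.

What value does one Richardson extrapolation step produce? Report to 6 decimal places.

0.491919

With r = 2 the leading error scales as h^2, so the weight is 2^2 = 4.
Numerator 4·A(h/2) − A(h) = 4·0.4878299518 − 0.4755641052 = 1.4757557020
Extrapolated: 1.4757557020 / 3 = 0.4919185673
Gap between inputs: 1.227e-02; correction applied: +0.0040886155.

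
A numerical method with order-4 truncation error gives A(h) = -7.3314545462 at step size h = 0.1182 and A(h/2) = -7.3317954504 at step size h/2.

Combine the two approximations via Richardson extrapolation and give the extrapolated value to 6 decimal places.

Leading term ∝ h^4; use weight 16 = 2^4.
Numerator 16*A(h/2) − A(h) = 16*(-7.3317954504) − (-7.3314545462) = -109.9772726602
Divide by 2^4 − 1 = 15.
R = (-109.9772726602)/15 = -7.3318181773
Correction |R − A(h/2)| = 2.273e-05; gap |A(h/2) − A(h)| = 3.409e-04.

-7.331818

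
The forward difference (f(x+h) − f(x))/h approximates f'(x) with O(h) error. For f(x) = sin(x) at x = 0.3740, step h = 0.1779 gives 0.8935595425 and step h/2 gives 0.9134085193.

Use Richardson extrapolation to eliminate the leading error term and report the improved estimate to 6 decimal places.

Method order is 1; weight 2^1 = 2.
Difference of the inputs: 0.9134085193 − 0.8935595425 = 0.0198489768
Correction (A(h/2) − A(h))/(2 − 1) = 0.0198489768/1 = 0.0198489768
R = A(h/2) + (A(h/2) − A(h))/1 = 0.9134085193 + 0.0198489768 = 0.9332574961

0.933257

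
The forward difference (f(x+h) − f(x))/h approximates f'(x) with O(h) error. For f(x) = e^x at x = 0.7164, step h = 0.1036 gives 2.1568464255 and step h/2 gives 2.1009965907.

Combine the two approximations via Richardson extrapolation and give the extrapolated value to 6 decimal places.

2.045147

Leading term ∝ h^1; use weight 2 = 2^1.
Top: 2(2.1009965907) − (2.1568464255) = 2.0451467559
Divide by 2^1 − 1 = 1.
R = 2.0451467559/1 = 2.0451467559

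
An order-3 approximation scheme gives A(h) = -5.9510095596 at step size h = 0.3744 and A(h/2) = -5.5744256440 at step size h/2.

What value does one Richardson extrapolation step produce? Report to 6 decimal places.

Error is O(h^3); halving h shrinks it by 2^3 = 8.
Top: 8(-5.5744256440) − (-5.9510095596) = -38.6443955924
(-38.6443955924) ÷ 7 = -5.5206279418

-5.520628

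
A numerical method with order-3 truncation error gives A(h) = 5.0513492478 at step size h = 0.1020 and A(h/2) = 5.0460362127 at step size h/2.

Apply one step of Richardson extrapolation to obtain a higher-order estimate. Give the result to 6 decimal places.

With r = 3 the leading error scales as h^3, so the weight is 2^3 = 8.
8 × 5.0460362127 = 40.3682897016; subtract 5.0513492478 → 35.3169404538
Divide by 2^3 − 1 = 7.
35.3169404538 ÷ 7 = 5.0452772077

5.045277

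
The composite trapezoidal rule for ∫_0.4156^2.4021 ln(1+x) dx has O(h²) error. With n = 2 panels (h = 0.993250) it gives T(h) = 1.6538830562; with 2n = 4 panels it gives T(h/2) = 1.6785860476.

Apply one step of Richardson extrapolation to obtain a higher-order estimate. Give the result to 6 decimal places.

1.686820

Order 2 gives 2^r = 4 and 2^r − 1 = 3.
4·1.6785860476 = 6.7143441904; 6.7143441904 − 1.6538830562 = 5.0604611342
Divide by 2^2 − 1 = 3.
Extrapolated: 5.0604611342 / 3 = 1.6868203781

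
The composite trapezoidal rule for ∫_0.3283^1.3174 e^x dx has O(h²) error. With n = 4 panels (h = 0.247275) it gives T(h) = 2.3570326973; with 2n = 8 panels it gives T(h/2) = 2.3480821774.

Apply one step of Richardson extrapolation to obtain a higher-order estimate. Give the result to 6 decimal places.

2.345099

Leading term ∝ h^2; use weight 4 = 2^2.
4·2.3480821774 − 2.3570326973 = 7.0352960123
Divide by 2^2 − 1 = 3.
Extrapolated: 7.0352960123 / 3 = 2.3450986708
Shift from A(h/2): −0.0029835066.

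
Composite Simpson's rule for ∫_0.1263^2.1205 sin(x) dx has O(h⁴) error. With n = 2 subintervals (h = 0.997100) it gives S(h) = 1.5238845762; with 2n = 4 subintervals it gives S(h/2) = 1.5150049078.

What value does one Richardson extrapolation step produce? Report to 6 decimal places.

1.514413

Leading term ∝ h^4; use weight 16 = 2^4.
Difference of the inputs: 1.5150049078 − 1.5238845762 = -0.0088796684
Divide by 2^4 − 1 = 15: (-0.0088796684)/15 = -0.0005919779
R = 1.5150049078 − 0.0005919779 = 1.5144129299
Shift from A(h/2): −0.0005919779.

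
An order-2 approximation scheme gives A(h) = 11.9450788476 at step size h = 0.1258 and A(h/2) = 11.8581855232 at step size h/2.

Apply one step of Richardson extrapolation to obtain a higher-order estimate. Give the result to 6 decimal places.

Method order is 2; weight 2^2 = 4.
2^2*A(h/2) = 47.4327420928; minus A(h) gives 35.4876632452.
Divide by 2^2 − 1 = 3.
R = 35.4876632452/3 = 11.8292210817
Gap between inputs: 8.689e-02; correction applied: −0.0289644415.

11.829221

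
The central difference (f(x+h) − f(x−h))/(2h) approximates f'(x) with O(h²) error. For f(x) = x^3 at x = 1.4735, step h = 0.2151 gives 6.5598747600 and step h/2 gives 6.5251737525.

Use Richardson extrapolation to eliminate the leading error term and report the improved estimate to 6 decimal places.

6.513607

The method has order 2: 2^2 = 4.
Numerator 4×A(h/2) − A(h) = 4×6.5251737525 − 6.5598747600 = 19.5408202500
19.5408202500 ÷ 3 = 6.5136067500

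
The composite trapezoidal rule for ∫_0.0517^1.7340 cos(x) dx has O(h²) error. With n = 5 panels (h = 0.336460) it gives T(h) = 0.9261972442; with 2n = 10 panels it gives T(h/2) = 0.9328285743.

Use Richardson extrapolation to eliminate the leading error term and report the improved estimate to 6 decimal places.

Leading term ∝ h^2; use weight 4 = 2^2.
Weighted: 3.7313142972 − 0.9261972442 = 2.8051170530
2.8051170530 ÷ 3 = 0.9350390177

0.935039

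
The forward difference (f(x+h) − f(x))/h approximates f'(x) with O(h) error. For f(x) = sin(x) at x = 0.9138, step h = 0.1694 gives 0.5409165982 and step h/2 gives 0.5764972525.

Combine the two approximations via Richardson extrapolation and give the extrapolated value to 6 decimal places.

Leading term ∝ h^1; use weight 2 = 2^1.
Weighted: 1.1529945050 − 0.5409165982 = 0.6120779068
(2·0.5764972525 − 0.5409165982)/(2 − 1) = 0.6120779068
Shift from A(h/2): +0.0355806543.

0.612078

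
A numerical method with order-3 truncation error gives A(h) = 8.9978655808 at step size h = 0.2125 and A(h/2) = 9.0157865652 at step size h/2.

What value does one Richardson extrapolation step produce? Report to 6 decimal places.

9.018347

Order 3 gives 2^r = 8 and 2^r − 1 = 7.
8×9.0157865652 − 8.9978655808 = 63.1284269408
63.1284269408 ÷ 7 = 9.0183467058
Correction |R − A(h/2)| = 2.560e-03; gap |A(h/2) − A(h)| = 1.792e-02.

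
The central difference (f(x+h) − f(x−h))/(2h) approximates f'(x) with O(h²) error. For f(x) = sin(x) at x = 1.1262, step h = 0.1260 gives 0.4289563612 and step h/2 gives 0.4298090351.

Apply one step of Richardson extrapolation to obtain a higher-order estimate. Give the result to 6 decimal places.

0.430093

With r = 2 the leading error scales as h^2, so the weight is 2^2 = 4.
4*0.4298090351 = 1.7192361404; 1.7192361404 − 0.4289563612 = 1.2902797792
(4*0.4298090351 − 0.4289563612)/(4 − 1) = 0.4300932597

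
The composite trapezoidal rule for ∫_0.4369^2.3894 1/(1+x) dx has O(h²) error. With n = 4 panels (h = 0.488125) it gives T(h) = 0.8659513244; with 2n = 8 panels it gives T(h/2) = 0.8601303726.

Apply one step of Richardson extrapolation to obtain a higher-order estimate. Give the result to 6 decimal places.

0.858190

Method order is 2; weight 2^2 = 4.
Numerator 4 × A(h/2) − A(h) = 4 × 0.8601303726 − 0.8659513244 = 2.5745701660
Divide by 2^2 − 1 = 3.
So the Richardson estimate is 0.8581900553.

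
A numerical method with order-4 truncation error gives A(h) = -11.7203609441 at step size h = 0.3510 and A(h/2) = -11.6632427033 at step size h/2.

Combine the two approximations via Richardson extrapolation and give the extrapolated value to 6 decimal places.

Error is O(h^4); halving h shrinks it by 2^4 = 16.
16 × (-11.6632427033) − (-11.7203609441) = -174.8915223087
(-174.8915223087) ÷ 15 = -11.6594348206
Shift from A(h/2): +0.0038078827.

-11.659435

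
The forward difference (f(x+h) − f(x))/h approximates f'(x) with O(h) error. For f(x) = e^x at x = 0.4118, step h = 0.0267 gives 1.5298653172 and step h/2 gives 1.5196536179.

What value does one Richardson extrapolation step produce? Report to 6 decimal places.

r = 1, so 2^r = 2.
2^1×A(h/2) = 3.0393072358; minus A(h) gives 1.5094419186.
Divide by 2^1 − 1 = 1.
Extrapolated: 1.5094419186 / 1 = 1.5094419186

1.509442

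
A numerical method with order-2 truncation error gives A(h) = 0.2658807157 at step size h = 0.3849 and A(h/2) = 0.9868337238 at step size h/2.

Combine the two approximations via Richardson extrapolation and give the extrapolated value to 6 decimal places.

1.227151

r = 2: numerator weight 4, denominator 3.
Weighted: 3.9473348952 − 0.2658807157 = 3.6814541795
Divide by 2^2 − 1 = 3.
So the Richardson estimate is 1.2271513932.
Shift from A(h/2): +0.2403176694.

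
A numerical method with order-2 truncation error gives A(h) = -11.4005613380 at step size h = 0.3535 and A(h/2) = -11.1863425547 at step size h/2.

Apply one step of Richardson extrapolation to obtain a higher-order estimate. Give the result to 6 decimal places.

Method order is 2; weight 2^2 = 4.
Top: 4(-11.1863425547) − (-11.4005613380) = -33.3448088808
Denominator 4 − 1 = 3.
Extrapolated: (-33.3448088808) / 3 = -11.1149362936

-11.114936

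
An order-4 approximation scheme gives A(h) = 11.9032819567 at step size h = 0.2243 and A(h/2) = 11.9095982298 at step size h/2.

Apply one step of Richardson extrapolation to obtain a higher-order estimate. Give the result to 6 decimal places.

r = 4: numerator weight 16, denominator 15.
Weighted: 190.5535716768 − 11.9032819567 = 178.6502897201
Divide by 2^4 − 1 = 15.
Result: 11.9100193147

11.910019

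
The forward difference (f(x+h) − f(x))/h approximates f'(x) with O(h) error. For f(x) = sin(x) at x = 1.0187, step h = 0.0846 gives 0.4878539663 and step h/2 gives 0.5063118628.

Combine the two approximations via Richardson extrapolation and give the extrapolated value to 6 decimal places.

With r = 1 the leading error scales as h^1, so the weight is 2^1 = 2.
Difference of the inputs: 0.5063118628 − 0.4878539663 = 0.0184578965
Correction (A(h/2) − A(h))/(2 − 1) = 0.0184578965/1 = 0.0184578965
R = A(h/2) + (A(h/2) − A(h))/1 = 0.5063118628 + 0.0184578965 = 0.5247697593

0.524770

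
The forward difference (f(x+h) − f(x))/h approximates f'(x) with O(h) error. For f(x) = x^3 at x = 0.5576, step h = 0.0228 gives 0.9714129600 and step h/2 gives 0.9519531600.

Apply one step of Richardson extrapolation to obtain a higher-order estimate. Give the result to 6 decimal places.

Order 1 gives 2^r = 2 and 2^r − 1 = 1.
2·0.9519531600 = 1.9039063200; subtract 0.9714129600 → 0.9324933600
R = 0.9324933600/1 = 0.9324933600
Shift from A(h/2): −0.0194598000.

0.932493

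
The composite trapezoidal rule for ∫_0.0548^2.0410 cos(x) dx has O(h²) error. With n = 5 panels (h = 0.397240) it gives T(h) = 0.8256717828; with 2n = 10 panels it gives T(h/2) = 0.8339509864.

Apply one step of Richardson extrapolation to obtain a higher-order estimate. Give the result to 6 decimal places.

0.836711

Method order is 2; weight 2^2 = 4.
4·0.8339509864 = 3.3358039456; subtract 0.8256717828 → 2.5101321628
Extrapolated: 2.5101321628 / 3 = 0.8367107209
Gap between inputs: 8.279e-03; correction applied: +0.0027597345.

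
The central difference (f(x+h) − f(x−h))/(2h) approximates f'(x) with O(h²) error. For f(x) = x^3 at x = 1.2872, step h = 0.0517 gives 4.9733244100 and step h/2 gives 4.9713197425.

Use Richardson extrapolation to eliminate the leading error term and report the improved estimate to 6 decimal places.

Method order is 2; weight 2^2 = 4.
Top: 4(4.9713197425) − (4.9733244100) = 14.9119545600
(4*4.9713197425 − 4.9733244100)/(4 − 1) = 4.9706515200
Shift from A(h/2): −0.0006682225.

4.970652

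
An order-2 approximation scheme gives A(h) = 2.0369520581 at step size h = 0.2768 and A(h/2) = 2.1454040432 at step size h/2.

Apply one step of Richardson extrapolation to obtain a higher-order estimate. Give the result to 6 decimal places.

2.181555

The method has order 2: 2^2 = 4.
4·2.1454040432 = 8.5816161728; 8.5816161728 − 2.0369520581 = 6.5446641147
6.5446641147 ÷ 3 = 2.1815547049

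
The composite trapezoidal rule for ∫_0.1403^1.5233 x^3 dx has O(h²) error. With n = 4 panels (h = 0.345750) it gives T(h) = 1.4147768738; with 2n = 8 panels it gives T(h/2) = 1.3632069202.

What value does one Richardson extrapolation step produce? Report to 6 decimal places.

1.346017

Order 2 gives 2^r = 4 and 2^r − 1 = 3.
Numerator 4×A(h/2) − A(h) = 4×1.3632069202 − 1.4147768738 = 4.0380508070
Extrapolated: 4.0380508070 / 3 = 1.3460169357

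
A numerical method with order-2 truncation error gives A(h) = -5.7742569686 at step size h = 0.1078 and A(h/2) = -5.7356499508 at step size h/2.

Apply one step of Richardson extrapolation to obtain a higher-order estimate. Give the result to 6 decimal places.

r = 2, so 2^r = 4.
4*(-5.7356499508) = -22.9425998032; (-22.9425998032) − (-5.7742569686) = -17.1683428346
Divide by 2^2 − 1 = 3.
R = (-17.1683428346)/3 = -5.7227809449
Correction |R − A(h/2)| = 1.287e-02; gap |A(h/2) − A(h)| = 3.861e-02.

-5.722781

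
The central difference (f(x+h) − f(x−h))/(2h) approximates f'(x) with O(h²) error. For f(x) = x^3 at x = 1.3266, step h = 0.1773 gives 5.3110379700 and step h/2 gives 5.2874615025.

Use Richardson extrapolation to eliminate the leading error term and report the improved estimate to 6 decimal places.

5.279603

r = 2, so 2^r = 4.
A(h/2) − A(h) = 5.2874615025 − 5.3110379700 = -0.0235764675
Divide by 2^2 − 1 = 3: (-0.0235764675)/3 = -0.0078588225
R = 5.2874615025 − 0.0078588225 = 5.2796026800
Gap between inputs: 2.358e-02; correction applied: −0.0078588225.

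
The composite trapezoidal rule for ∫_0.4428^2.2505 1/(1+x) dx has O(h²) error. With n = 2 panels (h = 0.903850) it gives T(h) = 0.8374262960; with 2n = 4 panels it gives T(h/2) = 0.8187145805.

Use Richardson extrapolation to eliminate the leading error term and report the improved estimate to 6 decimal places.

Leading term ∝ h^2; use weight 4 = 2^2.
Weighted: 3.2748583220 − 0.8374262960 = 2.4374320260
2.4374320260 ÷ 3 = 0.8124773420
Shift from A(h/2): −0.0062372385.

0.812477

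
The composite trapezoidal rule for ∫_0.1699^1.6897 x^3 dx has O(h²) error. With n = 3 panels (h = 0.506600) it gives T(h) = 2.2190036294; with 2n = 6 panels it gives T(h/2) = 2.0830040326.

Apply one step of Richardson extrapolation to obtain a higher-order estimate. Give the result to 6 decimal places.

Method order is 2; weight 2^2 = 4.
A(h/2) − A(h) = 2.0830040326 − 2.2190036294 = -0.1359995968
Correction (A(h/2) − A(h))/(4 − 1) = (-0.1359995968)/3 = -0.0453331989
R = A(h/2) + (A(h/2) − A(h))/3 = 2.0830040326 − 0.0453331989 = 2.0376708337

2.037671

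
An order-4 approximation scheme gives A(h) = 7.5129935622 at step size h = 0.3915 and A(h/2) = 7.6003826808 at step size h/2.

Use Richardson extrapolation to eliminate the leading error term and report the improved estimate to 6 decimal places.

With r = 4 the leading error scales as h^4, so the weight is 2^4 = 16.
16*7.6003826808 = 121.6061228928; 121.6061228928 − 7.5129935622 = 114.0931293306
114.0931293306 ÷ 15 = 7.6062086220

7.606209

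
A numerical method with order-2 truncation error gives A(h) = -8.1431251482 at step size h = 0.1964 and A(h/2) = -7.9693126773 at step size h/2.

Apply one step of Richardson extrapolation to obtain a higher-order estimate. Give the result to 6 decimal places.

The method has order 2: 2^2 = 4.
Top: 4(-7.9693126773) − (-8.1431251482) = -23.7341255610
Denominator 4 − 1 = 3.
Result: -7.9113751870
Gap between inputs: 1.738e-01; correction applied: +0.0579374903.

-7.911375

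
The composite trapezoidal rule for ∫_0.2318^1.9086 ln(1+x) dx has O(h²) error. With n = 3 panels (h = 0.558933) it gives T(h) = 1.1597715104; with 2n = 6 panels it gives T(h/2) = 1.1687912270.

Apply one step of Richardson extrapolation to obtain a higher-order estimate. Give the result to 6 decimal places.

With r = 2 the leading error scales as h^2, so the weight is 2^2 = 4.
4 × 1.1687912270 = 4.6751649080; 4.6751649080 − 1.1597715104 = 3.5153933976
Divide by 2^2 − 1 = 3.
Result: 1.1717977992
Gap between inputs: 9.020e-03; correction applied: +0.0030065722.

1.171798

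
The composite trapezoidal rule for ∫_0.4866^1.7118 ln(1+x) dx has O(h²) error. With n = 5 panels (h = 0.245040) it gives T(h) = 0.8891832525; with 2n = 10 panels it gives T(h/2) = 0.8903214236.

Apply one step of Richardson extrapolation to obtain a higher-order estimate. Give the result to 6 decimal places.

0.890701

Leading term ∝ h^2; use weight 4 = 2^2.
Numerator 4*A(h/2) − A(h) = 4*0.8903214236 − 0.8891832525 = 2.6721024419
2.6721024419 ÷ 3 = 0.8907008140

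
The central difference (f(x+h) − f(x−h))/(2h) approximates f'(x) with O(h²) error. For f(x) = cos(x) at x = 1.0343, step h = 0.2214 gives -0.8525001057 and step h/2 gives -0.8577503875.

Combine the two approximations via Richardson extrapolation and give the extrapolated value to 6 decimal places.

-0.859500

Order 2 gives 2^r = 4 and 2^r − 1 = 3.
Numerator 4*A(h/2) − A(h) = 4*(-0.8577503875) − (-0.8525001057) = -2.5785014443
Denominator 4 − 1 = 3.
Result: -0.8595004814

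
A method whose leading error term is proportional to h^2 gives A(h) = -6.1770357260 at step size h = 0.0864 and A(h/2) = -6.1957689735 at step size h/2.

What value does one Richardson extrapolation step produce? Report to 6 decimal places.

-6.202013

The method has order 2: 2^2 = 4.
4·(-6.1957689735) − (-6.1770357260) = -18.6060401680
(4·(-6.1957689735) − (-6.1770357260))/(4 − 1) = -6.2020133893
Shift from A(h/2): −0.0062444158.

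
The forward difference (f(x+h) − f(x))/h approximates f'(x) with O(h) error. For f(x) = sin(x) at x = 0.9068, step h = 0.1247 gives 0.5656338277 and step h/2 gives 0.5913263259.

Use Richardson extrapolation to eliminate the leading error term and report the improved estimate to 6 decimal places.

Order 1 gives 2^r = 2 and 2^r − 1 = 1.
2*0.5913263259 − 0.5656338277 = 0.6170188241
R = 0.6170188241/1 = 0.6170188241
Shift from A(h/2): +0.0256924982.

0.617019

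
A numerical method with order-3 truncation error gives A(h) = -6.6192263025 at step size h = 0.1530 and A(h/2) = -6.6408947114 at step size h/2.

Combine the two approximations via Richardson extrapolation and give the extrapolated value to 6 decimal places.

r = 3, so 2^r = 8.
2^3×A(h/2) = -53.1271576912; minus A(h) gives -46.5079313887.
(-46.5079313887) ÷ 7 = -6.6439901984

-6.643990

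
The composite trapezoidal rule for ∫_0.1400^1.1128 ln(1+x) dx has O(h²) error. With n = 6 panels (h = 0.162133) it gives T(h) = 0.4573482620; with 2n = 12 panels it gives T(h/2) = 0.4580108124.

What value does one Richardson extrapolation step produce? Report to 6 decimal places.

Order 2 gives 2^r = 4 and 2^r − 1 = 3.
Top: 4(0.4580108124) − (0.4573482620) = 1.3746949876
Extrapolated: 1.3746949876 / 3 = 0.4582316625
Correction |R − A(h/2)| = 2.209e-04; gap |A(h/2) − A(h)| = 6.626e-04.

0.458232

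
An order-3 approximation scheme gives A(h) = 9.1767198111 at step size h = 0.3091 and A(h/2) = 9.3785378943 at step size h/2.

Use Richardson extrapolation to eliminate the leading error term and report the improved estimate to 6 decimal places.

9.407369

r = 3: numerator weight 8, denominator 7.
8·9.3785378943 = 75.0283031544; subtract 9.1767198111 → 65.8515833433
Denominator 8 − 1 = 7.
Result: 9.4073690490
Correction |R − A(h/2)| = 2.883e-02; gap |A(h/2) − A(h)| = 2.018e-01.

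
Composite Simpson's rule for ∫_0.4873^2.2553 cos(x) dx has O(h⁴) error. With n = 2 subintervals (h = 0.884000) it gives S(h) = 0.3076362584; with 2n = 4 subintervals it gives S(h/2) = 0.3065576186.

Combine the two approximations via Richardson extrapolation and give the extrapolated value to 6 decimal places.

0.306486

Method order is 4; weight 2^4 = 16.
2^4*A(h/2) = 4.9049218976; minus A(h) gives 4.5972856392.
R = 4.5972856392/15 = 0.3064857093
Gap between inputs: 1.079e-03; correction applied: −0.0000719093.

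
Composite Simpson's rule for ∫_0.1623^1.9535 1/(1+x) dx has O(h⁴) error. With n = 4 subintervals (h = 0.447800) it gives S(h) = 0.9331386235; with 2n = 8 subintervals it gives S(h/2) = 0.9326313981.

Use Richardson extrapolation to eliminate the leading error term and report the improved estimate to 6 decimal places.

0.932598

The method has order 4: 2^4 = 16.
Top: 16(0.9326313981) − (0.9331386235) = 13.9889637461
Denominator 16 − 1 = 15.
Result: 0.9325975831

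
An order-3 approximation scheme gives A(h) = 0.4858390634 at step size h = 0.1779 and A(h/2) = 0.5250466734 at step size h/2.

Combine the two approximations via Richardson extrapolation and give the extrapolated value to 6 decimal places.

Order 3 gives 2^r = 8 and 2^r − 1 = 7.
8*0.5250466734 = 4.2003733872; subtract 0.4858390634 → 3.7145343238
R = 3.7145343238/7 = 0.5306477605
Gap between inputs: 3.921e-02; correction applied: +0.0056010871.

0.530648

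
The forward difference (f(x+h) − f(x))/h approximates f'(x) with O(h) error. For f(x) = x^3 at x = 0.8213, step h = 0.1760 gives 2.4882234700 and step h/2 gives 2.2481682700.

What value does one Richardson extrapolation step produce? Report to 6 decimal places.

2.008113

Order 1 gives 2^r = 2 and 2^r − 1 = 1.
Numerator 2×A(h/2) − A(h) = 2×2.2481682700 − 2.4882234700 = 2.0081130700
Divide by 2^1 − 1 = 1.
Result: 2.0081130700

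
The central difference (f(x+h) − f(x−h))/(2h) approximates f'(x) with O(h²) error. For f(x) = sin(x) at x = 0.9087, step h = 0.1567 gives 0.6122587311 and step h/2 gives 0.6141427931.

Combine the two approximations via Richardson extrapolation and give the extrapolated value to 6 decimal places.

With r = 2 the leading error scales as h^2, so the weight is 2^2 = 4.
4·0.6141427931 = 2.4565711724; 2.4565711724 − 0.6122587311 = 1.8443124413
Divide by 2^2 − 1 = 3.
1.8443124413 ÷ 3 = 0.6147708138

0.614771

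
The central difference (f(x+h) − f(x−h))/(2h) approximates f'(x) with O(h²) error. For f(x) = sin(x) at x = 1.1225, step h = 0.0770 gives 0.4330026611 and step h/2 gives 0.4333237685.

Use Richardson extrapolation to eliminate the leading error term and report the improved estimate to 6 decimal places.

r = 2, so 2^r = 4.
4·0.4333237685 − 0.4330026611 = 1.3002924129
(4·0.4333237685 − 0.4330026611)/(4 − 1) = 0.4334308043
Shift from A(h/2): +0.0001070358.

0.433431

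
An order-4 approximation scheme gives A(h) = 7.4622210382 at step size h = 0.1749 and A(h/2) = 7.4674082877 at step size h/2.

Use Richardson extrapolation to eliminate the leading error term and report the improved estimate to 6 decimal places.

7.467754

With r = 4 the leading error scales as h^4, so the weight is 2^4 = 16.
2^4 × A(h/2) = 119.4785326032; minus A(h) gives 112.0163115650.
Extrapolated: 112.0163115650 / 15 = 7.4677541043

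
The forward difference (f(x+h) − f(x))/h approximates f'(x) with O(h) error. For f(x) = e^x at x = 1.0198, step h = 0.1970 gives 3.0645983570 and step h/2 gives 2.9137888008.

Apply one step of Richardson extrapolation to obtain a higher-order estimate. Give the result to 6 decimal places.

r = 1, so 2^r = 2.
Weighted: 5.8275776016 − 3.0645983570 = 2.7629792446
R = 2.7629792446/1 = 2.7629792446

2.762979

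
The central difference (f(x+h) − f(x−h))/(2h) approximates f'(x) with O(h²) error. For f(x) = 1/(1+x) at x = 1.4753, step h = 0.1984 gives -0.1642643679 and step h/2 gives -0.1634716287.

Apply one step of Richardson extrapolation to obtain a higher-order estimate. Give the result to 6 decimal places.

-0.163207

Error is O(h^2); halving h shrinks it by 2^2 = 4.
Numerator 4·A(h/2) − A(h) = 4·(-0.1634716287) − (-0.1642643679) = -0.4896221469
Denominator 4 − 1 = 3.
Extrapolated: (-0.4896221469) / 3 = -0.1632073823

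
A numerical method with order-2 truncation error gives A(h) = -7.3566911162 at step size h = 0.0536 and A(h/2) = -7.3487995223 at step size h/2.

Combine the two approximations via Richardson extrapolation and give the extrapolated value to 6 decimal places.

r = 2: numerator weight 4, denominator 3.
4·(-7.3487995223) = -29.3951980892; (-29.3951980892) − (-7.3566911162) = -22.0385069730
Divide by 2^2 − 1 = 3.
Result: -7.3461689910

-7.346169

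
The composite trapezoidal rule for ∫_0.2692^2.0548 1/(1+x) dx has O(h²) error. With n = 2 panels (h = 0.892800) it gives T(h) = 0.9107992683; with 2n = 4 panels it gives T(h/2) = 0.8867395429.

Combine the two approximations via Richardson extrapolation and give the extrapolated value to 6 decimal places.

r = 2, so 2^r = 4.
4 × 0.8867395429 = 3.5469581716; subtract 0.9107992683 → 2.6361589033
2.6361589033 ÷ 3 = 0.8787196344

0.878720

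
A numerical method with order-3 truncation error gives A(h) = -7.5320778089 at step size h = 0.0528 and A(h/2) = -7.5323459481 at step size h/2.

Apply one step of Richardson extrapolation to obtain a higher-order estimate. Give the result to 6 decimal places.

-7.532384

Leading term ∝ h^3; use weight 8 = 2^3.
8*(-7.5323459481) − (-7.5320778089) = -52.7266897759
Denominator 8 − 1 = 7.
Result: -7.5323842537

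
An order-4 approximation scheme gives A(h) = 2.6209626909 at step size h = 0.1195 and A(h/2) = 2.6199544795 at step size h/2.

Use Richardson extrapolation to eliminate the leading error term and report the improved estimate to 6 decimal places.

2.619887

With r = 4 the leading error scales as h^4, so the weight is 2^4 = 16.
Numerator 16·A(h/2) − A(h) = 16·2.6199544795 − 2.6209626909 = 39.2983089811
Denominator 16 − 1 = 15.
Result: 2.6198872654
Gap between inputs: 1.008e-03; correction applied: −0.0000672141.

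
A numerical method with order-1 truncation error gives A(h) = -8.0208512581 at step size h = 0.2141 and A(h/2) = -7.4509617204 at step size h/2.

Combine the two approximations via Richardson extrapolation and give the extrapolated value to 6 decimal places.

The method has order 1: 2^1 = 2.
Difference of the inputs: -7.4509617204 − (-8.0208512581) = 0.5698895377
Correction (A(h/2) − A(h))/(2 − 1) = 0.5698895377/1 = 0.5698895377
R = A(h/2) + (A(h/2) − A(h))/1 = -7.4509617204 + 0.5698895377 = -6.8810721827
Gap between inputs: 5.699e-01; correction applied: +0.5698895377.

-6.881072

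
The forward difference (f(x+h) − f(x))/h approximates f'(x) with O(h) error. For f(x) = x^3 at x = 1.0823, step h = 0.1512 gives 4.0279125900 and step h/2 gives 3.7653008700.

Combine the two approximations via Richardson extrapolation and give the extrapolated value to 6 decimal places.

r = 1: numerator weight 2, denominator 1.
2×3.7653008700 − 4.0279125900 = 3.5026891500
Divide by 2^1 − 1 = 1.
Result: 3.5026891500
Gap between inputs: 2.626e-01; correction applied: −0.2626117200.

3.502689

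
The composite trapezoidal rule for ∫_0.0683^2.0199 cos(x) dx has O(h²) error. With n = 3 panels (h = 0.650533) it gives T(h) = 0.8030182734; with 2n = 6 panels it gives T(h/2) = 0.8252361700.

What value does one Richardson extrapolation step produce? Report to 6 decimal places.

r = 2: numerator weight 4, denominator 3.
2^2 × A(h/2) = 3.3009446800; minus A(h) gives 2.4979264066.
Extrapolated: 2.4979264066 / 3 = 0.8326421355
Correction |R − A(h/2)| = 7.406e-03; gap |A(h/2) − A(h)| = 2.222e-02.

0.832642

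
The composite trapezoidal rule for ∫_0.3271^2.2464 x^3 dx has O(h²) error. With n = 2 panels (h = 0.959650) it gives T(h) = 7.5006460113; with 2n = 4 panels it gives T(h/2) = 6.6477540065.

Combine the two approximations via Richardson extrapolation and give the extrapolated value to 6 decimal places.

The method has order 2: 2^2 = 4.
Difference of the inputs: 6.6477540065 − 7.5006460113 = -0.8528920048
Correction (A(h/2) − A(h))/(4 − 1) = (-0.8528920048)/3 = -0.2842973349
R = A(h/2) + (A(h/2) − A(h))/3 = 6.6477540065 − 0.2842973349 = 6.3634566716

6.363457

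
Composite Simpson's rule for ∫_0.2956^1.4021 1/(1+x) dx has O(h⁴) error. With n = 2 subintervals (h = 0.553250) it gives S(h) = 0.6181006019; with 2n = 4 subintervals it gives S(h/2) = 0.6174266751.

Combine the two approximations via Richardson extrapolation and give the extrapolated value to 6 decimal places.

Order 4 gives 2^r = 16 and 2^r − 1 = 15.
16·0.6174266751 = 9.8788268016; 9.8788268016 − 0.6181006019 = 9.2607261997
(16·0.6174266751 − 0.6181006019)/(16 − 1) = 0.6173817466

0.617382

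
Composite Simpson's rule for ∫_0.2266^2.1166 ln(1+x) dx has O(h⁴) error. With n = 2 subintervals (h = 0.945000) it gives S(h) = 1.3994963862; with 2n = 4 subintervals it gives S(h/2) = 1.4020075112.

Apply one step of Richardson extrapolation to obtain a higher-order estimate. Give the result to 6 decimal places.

1.402175

Error is O(h^4); halving h shrinks it by 2^4 = 16.
Difference of the inputs: 1.4020075112 − 1.3994963862 = 0.0025111250
Divide by 2^4 − 1 = 15: 0.0025111250/15 = 0.0001674083
R = A(h/2) + (A(h/2) − A(h))/15 = 1.4020075112 + 0.0001674083 = 1.4021749195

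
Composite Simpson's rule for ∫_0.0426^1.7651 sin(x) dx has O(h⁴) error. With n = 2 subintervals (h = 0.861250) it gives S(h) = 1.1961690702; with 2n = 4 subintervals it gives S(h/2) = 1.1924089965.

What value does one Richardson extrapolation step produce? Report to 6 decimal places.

Method order is 4; weight 2^4 = 16.
16 × 1.1924089965 − 1.1961690702 = 17.8823748738
(16 × 1.1924089965 − 1.1961690702)/(16 − 1) = 1.1921583249
Correction |R − A(h/2)| = 2.507e-04; gap |A(h/2) − A(h)| = 3.760e-03.

1.192158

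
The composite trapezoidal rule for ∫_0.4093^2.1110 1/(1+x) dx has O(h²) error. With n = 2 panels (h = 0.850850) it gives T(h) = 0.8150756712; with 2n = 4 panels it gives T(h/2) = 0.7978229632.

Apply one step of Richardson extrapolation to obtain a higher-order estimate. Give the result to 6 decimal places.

0.792072

Leading term ∝ h^2; use weight 4 = 2^2.
4×0.7978229632 = 3.1912918528; subtract 0.8150756712 → 2.3762161816
Denominator 4 − 1 = 3.
2.3762161816 ÷ 3 = 0.7920720605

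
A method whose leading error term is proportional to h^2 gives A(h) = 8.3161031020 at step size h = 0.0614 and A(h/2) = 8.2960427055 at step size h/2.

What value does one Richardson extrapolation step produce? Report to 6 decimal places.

8.289356

Method order is 2; weight 2^2 = 4.
4·8.2960427055 − 8.3161031020 = 24.8680677200
Denominator 4 − 1 = 3.
(4·8.2960427055 − 8.3161031020)/(4 − 1) = 8.2893559067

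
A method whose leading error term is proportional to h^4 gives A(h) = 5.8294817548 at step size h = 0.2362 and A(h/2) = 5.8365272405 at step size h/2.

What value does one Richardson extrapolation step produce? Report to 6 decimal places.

The method has order 4: 2^4 = 16.
2^4·A(h/2) = 93.3844358480; minus A(h) gives 87.5549540932.
87.5549540932 ÷ 15 = 5.8369969395
Correction |R − A(h/2)| = 4.697e-04; gap |A(h/2) − A(h)| = 7.045e-03.

5.836997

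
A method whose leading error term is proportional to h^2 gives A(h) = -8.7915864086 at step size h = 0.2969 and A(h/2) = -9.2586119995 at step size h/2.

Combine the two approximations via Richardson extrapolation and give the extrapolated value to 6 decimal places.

-9.414287

Error is O(h^2); halving h shrinks it by 2^2 = 4.
Difference of the inputs: -9.2586119995 − (-8.7915864086) = -0.4670255909
Correction (A(h/2) − A(h))/(4 − 1) = (-0.4670255909)/3 = -0.1556751970
R = -9.2586119995 − 0.1556751970 = -9.4142871965
Correction |R − A(h/2)| = 1.557e-01; gap |A(h/2) − A(h)| = 4.670e-01.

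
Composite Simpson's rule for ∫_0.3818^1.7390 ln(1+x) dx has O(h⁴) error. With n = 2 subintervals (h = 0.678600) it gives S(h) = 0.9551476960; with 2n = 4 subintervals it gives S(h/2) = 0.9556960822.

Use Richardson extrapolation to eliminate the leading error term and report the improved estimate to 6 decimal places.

The method has order 4: 2^4 = 16.
Numerator 16 × A(h/2) − A(h) = 16 × 0.9556960822 − 0.9551476960 = 14.3359896192
Denominator 16 − 1 = 15.
Extrapolated: 14.3359896192 / 15 = 0.9557326413

0.955733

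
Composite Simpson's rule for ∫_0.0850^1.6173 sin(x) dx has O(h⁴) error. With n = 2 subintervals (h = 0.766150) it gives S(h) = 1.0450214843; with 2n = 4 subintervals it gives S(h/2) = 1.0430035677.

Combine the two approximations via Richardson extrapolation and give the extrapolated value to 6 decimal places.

Error is O(h^4); halving h shrinks it by 2^4 = 16.
16·1.0430035677 = 16.6880570832; subtract 1.0450214843 → 15.6430355989
Divide by 2^4 − 1 = 15.
15.6430355989 ÷ 15 = 1.0428690399

1.042869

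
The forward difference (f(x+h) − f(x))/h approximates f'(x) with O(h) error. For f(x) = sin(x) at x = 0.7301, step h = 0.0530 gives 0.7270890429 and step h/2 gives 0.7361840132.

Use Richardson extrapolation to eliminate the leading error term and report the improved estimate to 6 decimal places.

0.745279

r = 1, so 2^r = 2.
Difference of the inputs: 0.7361840132 − 0.7270890429 = 0.0090949703
Correction (A(h/2) − A(h))/(2 − 1) = 0.0090949703/1 = 0.0090949703
R = A(h/2) + (A(h/2) − A(h))/1 = 0.7361840132 + 0.0090949703 = 0.7452789835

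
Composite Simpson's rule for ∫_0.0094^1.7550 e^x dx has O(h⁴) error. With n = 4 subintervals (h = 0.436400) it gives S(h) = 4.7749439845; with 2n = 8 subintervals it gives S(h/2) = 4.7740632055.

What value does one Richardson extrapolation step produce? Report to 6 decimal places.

Leading term ∝ h^4; use weight 16 = 2^4.
2^4×A(h/2) = 76.3850112880; minus A(h) gives 71.6100673035.
Denominator 16 − 1 = 15.
So the Richardson estimate is 4.7740044869.

4.774004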